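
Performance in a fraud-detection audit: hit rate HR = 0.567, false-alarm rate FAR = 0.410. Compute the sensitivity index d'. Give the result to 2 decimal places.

d' = 0.40

z(H) = 0.1687
z(FA) = -0.2275
d' = z(H) − z(FA) = 0.1687 − (-0.2275) = 0.3962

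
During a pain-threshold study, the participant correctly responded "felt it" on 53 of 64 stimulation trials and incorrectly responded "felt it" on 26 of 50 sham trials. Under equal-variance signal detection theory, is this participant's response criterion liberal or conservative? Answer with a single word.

liberal

z(H) = 0.947, z(FA) = 0.050
c = −½·(z(H) + z(FA)) = -0.4985
c < 0 → liberal criterion (biased toward responding “yes”).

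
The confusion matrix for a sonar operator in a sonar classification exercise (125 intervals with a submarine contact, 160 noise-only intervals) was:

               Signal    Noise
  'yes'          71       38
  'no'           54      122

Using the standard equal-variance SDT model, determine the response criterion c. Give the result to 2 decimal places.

H = 71/125 = 0.5680
FA = 38/160 = 0.2375
z(H) = 0.1713
z(FA) = -0.7144
c = −½·[z(H) + z(FA)] = −0.5 × (0.1713 + (-0.7144)) = 0.27155
c > 0: the sonar operator has a conservative response bias.

c = 0.27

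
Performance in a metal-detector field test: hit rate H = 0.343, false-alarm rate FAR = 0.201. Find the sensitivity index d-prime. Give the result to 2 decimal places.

d-prime = 0.43

z(0.343) = -0.404, z(0.201) = -0.838
d' = z(H) − z(FA) = -0.404 − (-0.838) = 0.434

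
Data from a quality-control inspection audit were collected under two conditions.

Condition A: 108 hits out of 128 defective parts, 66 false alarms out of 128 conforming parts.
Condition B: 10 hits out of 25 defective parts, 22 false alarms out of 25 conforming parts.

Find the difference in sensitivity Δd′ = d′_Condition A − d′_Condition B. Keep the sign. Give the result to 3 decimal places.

Δd′ = 2.399

Condition A: z(0.8438) = 1.0102, z(0.5156) = 0.0391, d' = 0.9711
Condition B: z(0.4000) = -0.2533, z(0.8800) = 1.1750, d' = -1.4283
Δd' = d'_Condition A − d'_Condition B = 0.9711 − (-1.4283) = 2.3994
Condition A has the higher sensitivity.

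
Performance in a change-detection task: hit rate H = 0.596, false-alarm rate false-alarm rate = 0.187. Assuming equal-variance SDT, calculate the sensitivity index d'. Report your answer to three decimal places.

d' = 1.132

z(0.596) = 0.2430, z(0.187) = -0.8890
d' = z(H) − z(FA) = 0.2430 − (-0.8890) = 1.1320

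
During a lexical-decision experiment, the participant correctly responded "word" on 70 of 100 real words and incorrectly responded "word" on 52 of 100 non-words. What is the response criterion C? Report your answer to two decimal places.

C = -0.29

H = 70/100 = 0.7000
FA = 52/100 = 0.5200
z(H) = 0.5244
z(FA) = 0.0502
c = −½·[z(H) + z(FA)] = −0.5 × (0.5244 + 0.0502) = -0.2873
c < 0: the participant has a liberal response bias.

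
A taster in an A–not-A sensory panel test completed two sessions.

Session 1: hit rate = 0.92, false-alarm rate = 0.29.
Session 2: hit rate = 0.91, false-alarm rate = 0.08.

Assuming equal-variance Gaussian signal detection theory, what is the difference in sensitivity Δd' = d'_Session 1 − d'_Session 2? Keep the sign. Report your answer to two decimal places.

Δd' = -0.79

Session 1: z(0.92) = 1.405, z(0.29) = -0.553, d' = 1.958
Session 2: z(0.91) = 1.341, z(0.08) = -1.405, d' = 2.746
Δd' = d'_Session 1 − d'_Session 2 = 1.958 − 2.746 = -0.788
Session 2 has the higher sensitivity.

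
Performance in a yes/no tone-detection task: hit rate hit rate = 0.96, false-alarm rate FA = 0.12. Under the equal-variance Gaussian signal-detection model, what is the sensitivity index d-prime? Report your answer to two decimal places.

z(H) = z(0.96) = 1.7507
z(FA) = z(0.12) = -1.1750
d' = z(H) − z(FA) = 1.7507 − (-1.1750) = 2.9257

d-prime = 2.93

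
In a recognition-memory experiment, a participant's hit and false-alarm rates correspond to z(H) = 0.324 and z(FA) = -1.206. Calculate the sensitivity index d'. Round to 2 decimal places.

d' = 1.53

d' = z(H) − z(FA) = 0.324 − (-1.206) = 1.530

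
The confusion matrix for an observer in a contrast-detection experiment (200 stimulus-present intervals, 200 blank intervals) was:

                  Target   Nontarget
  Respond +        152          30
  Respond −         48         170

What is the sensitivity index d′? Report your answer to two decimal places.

d′ = 1.74

H = 152/200 = 0.7600
FA = 30/200 = 0.1500
z(H) = 0.7063
z(FA) = -1.0364
d' = z(H) − z(FA) = 0.7063 − (-1.0364) = 1.7427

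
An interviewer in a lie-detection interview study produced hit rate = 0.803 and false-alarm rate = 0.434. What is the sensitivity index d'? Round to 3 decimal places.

z(0.803) = 0.8524, z(0.434) = -0.1662
d' = z(H) − z(FA) = 0.8524 − (-0.1662) = 1.0186

d' = 1.019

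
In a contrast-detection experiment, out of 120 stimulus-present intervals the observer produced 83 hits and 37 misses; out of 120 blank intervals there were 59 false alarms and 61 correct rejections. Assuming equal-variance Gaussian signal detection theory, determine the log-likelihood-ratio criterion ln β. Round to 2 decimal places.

ln β = -0.13

H = 83/120 = 0.6917
FA = 59/120 = 0.4917
Φ⁻¹(H) = Φ⁻¹(0.6917) = 0.501
Φ⁻¹(FA) = Φ⁻¹(0.4917) = -0.021
ln β = −½·[z(H)² − z(FA)²] = −0.5 × (0.251 − 0.000) = -0.1255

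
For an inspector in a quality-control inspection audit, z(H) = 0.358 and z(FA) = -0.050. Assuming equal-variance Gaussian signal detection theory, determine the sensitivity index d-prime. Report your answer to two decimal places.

d' = z(H) − z(FA) = 0.358 − (-0.050) = 0.408

d-prime = 0.41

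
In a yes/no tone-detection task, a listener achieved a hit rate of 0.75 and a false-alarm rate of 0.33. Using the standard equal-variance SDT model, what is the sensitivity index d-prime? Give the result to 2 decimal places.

z(0.75) = 0.674, z(0.33) = -0.440
d' = z(H) − z(FA) = 0.674 − (-0.440) = 1.114

d-prime = 1.11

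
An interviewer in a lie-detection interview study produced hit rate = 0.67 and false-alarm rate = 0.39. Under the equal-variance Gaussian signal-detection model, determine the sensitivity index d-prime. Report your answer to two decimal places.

Φ⁻¹(H) = Φ⁻¹(0.67) = 0.4399
Φ⁻¹(FA) = Φ⁻¹(0.39) = -0.2793
d' = z(H) − z(FA) = 0.4399 − (-0.2793) = 0.7192

d-prime = 0.72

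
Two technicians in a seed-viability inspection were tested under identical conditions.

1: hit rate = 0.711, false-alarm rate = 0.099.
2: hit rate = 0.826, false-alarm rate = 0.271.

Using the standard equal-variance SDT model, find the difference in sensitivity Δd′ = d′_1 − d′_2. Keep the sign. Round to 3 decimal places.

Δd′ = 0.295

1: z(0.711) = 0.5563, z(0.099) = -1.2873, d' = 1.8436
2: z(0.826) = 0.9385, z(0.271) = -0.6098, d' = 1.5483
Δd' = d'_1 − d'_2 = 1.8436 − 1.5483 = 0.2953
1 has the higher sensitivity.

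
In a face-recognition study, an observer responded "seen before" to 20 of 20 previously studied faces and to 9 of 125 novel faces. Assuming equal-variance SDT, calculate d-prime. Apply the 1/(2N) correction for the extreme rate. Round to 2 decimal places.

The hit rate is 20/20 = 1, so apply the 1/(2N) correction: H → 1 − 1/(2·20) = 0.97500.
z(H) = z(0.97500) = 1.960
z(FA) = z(0.07200) = -1.461
d' = 1.960 − (-1.461) = 3.421

d-prime = 3.42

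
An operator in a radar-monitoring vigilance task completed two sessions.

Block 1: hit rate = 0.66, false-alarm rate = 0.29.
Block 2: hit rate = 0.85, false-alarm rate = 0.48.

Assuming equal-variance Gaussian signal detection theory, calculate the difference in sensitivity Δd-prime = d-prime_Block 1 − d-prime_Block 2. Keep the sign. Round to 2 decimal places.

Block 1: z(0.66) = 0.412, z(0.29) = -0.553, d' = 0.965
Block 2: z(0.85) = 1.036, z(0.48) = -0.050, d' = 1.086
Δd' = d'_Block 1 − d'_Block 2 = 0.965 − 1.086 = -0.121
Block 2 has the higher sensitivity.

Δd-prime = -0.12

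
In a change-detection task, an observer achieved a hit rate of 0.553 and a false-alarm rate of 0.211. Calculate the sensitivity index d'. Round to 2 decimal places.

Φ⁻¹(0.553) = 0.1332, Φ⁻¹(0.211) = -0.8030
d' = z(H) − z(FA) = 0.1332 − (-0.8030) = 0.9362

d' = 0.94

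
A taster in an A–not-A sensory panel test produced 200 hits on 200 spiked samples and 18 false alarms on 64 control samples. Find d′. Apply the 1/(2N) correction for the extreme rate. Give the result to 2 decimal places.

The hit rate is 200/200 = 1, so apply the 1/(2N) correction: H → 1 − 1/(2·200) = 0.99750.
z(H) = z(0.99750) = 2.807
z(FA) = z(0.28125) = -0.579
d' = 2.807 − (-0.579) = 3.386

d′ = 3.39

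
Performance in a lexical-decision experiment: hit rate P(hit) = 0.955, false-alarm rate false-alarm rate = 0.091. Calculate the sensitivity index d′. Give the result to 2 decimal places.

d′ = 3.03

z(0.955) = 1.6954, z(0.091) = -1.3346
d' = z(H) − z(FA) = 1.6954 − (-1.3346) = 3.0300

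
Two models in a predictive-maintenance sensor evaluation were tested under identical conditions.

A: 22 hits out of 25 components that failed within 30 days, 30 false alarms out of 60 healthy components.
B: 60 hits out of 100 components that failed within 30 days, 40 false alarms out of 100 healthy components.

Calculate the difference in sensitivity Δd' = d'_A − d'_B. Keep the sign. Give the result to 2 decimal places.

A: z(0.8800) = 1.175, z(0.5000) = 0.000, d' = 1.175
B: z(0.6000) = 0.253, z(0.4000) = -0.253, d' = 0.506
Δd' = d'_A − d'_B = 1.175 − 0.506 = 0.669
A has the higher sensitivity.

Δd' = 0.67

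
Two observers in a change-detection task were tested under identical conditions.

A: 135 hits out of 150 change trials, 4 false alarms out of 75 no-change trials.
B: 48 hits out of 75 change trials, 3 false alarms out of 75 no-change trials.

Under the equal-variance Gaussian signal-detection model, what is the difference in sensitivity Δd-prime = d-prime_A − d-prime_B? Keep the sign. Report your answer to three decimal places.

A: z(0.9000) = 1.2816, z(0.0533) = -1.6137, d' = 2.8953
B: z(0.6400) = 0.3585, z(0.0400) = -1.7507, d' = 2.1092
Δd' = d'_A − d'_B = 2.8953 − 2.1092 = 0.7861
A has the higher sensitivity.

Δd-prime = 0.786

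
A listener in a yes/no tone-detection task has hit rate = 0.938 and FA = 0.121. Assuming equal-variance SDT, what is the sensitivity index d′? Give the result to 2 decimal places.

z(H) = 1.538
z(FA) = -1.170
d' = z(H) − z(FA) = 1.538 − (-1.170) = 2.708

d′ = 2.71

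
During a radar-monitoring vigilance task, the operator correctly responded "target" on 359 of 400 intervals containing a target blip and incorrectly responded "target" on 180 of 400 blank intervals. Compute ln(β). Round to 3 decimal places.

ln β = -0.795

H = 359/400 = 0.8975
FA = 180/400 = 0.4500
z(H) = z(0.8975) = 1.2674
z(FA) = z(0.4500) = -0.1257
ln β = −½·[z(H)² − z(FA)²] = −0.5 × (1.6063 − 0.0158) = -0.79525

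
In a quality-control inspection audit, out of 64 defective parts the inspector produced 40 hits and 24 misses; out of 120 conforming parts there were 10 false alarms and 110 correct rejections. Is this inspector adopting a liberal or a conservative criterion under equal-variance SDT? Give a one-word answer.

conservative

z(H) = 0.319, z(FA) = -1.383
c = −½·(z(H) + z(FA)) = 0.532
c > 0 → conservative criterion (biased toward responding “no”).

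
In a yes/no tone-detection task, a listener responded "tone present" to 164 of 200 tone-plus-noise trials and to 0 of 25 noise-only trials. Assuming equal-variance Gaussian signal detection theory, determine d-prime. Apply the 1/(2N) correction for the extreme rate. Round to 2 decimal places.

d-prime = 2.97

The false-alarm rate is 0/25 = 0, so apply the 1/(2N) correction: FA → 1/(2·25) = 0.02000.
z(H) = z(0.82000) = 0.915
z(FA) = z(0.02000) = -2.054
d' = 0.915 − (-2.054) = 2.969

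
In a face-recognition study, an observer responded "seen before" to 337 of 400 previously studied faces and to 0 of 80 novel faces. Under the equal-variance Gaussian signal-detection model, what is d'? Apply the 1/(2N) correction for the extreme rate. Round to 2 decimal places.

The false-alarm rate is 0/80 = 0, so apply the 1/(2N) correction: FA → 1/(2·80) = 0.00625.
z(H) = z(0.84250) = 1.005
z(FA) = z(0.00625) = -2.498
d' = 1.005 − (-2.498) = 3.503

d' = 3.50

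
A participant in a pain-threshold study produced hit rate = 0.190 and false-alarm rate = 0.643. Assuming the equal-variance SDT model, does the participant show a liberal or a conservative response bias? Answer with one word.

z(H) = -0.878, z(FA) = 0.366
c = −½·(z(H) + z(FA)) = 0.256
c > 0 → conservative criterion (biased toward responding “no”).

conservative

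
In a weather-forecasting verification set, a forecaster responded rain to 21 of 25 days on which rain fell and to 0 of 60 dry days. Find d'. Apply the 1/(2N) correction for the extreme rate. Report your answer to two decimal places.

The false-alarm rate is 0/60 = 0, so apply the 1/(2N) correction: FA → 1/(2·60) = 0.00833.
z(H) = z(0.84000) = 0.994
z(FA) = z(0.00833) = -2.394
d' = 0.994 − (-2.394) = 3.388

d' = 3.39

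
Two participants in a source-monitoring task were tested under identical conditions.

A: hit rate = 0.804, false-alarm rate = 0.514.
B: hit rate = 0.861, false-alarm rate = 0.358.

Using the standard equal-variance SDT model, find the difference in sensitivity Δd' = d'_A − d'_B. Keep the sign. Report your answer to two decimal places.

Δd' = -0.63

A: z(0.804) = 0.856, z(0.514) = 0.035, d' = 0.821
B: z(0.861) = 1.085, z(0.358) = -0.364, d' = 1.449
Δd' = d'_A − d'_B = 0.821 − 1.449 = -0.628
B has the higher sensitivity.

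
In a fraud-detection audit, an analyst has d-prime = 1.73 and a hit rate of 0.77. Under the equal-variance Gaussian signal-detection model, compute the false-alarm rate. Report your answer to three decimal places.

false-alarm rate = 0.161

z(hit rate) = z(0.77) = 0.7388
z(FA) = z(H) − d' = 0.7388 − 1.73 = -0.9912
false-alarm rate = Φ(-0.9912) = 0.1608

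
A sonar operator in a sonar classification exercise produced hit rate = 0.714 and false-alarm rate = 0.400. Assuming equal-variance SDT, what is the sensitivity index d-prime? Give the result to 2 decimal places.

d-prime = 0.82

z(H) = z(0.714) = 0.5651
z(FA) = z(0.400) = -0.2533
d' = z(H) − z(FA) = 0.5651 − (-0.2533) = 0.8184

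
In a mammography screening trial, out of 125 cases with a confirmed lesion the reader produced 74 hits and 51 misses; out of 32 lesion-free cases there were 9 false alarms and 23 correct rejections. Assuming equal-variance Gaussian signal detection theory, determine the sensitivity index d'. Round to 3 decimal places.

H = 74/125 = 0.5920
FA = 9/32 = 0.2812
Φ⁻¹(0.5920) = 0.2327, Φ⁻¹(0.2812) = -0.5793
d' = z(H) − z(FA) = 0.2327 − (-0.5793) = 0.8120

d' = 0.812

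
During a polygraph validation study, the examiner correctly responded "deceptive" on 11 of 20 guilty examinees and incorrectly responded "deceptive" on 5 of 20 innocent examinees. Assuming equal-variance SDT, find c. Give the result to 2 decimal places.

H = 11/20 = 0.5500
FA = 5/20 = 0.2500
z(H) = 0.126
z(FA) = -0.674
c = −½·[z(H) + z(FA)] = −0.5 × (0.126 + (-0.674)) = 0.274

c = 0.27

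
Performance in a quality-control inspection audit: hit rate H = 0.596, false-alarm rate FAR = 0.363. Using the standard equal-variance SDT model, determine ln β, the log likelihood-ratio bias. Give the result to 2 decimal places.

z(H) = z(0.596) = 0.243
z(FA) = z(0.363) = -0.350
ln β = −½·[z(H)² − z(FA)²] = −0.5 × (0.059 − 0.123) = 0.032

ln β = 0.03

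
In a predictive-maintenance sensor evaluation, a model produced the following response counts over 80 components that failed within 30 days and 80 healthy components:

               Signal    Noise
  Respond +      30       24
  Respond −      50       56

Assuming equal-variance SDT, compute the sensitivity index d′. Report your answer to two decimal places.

d′ = 0.21

H = 30/80 = 0.3750
FA = 24/80 = 0.3000
Φ⁻¹(0.3750) = -0.319, Φ⁻¹(0.3000) = -0.524
d' = z(H) − z(FA) = -0.319 − (-0.524) = 0.205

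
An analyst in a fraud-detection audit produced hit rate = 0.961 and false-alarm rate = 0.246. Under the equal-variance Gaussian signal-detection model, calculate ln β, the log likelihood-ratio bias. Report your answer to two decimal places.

Φ⁻¹(H) = Φ⁻¹(0.961) = 1.762
Φ⁻¹(FA) = Φ⁻¹(0.246) = -0.687
ln β = −½·[z(H)² − z(FA)²] = −0.5 × (3.105 − 0.472) = -1.3165

ln β = -1.32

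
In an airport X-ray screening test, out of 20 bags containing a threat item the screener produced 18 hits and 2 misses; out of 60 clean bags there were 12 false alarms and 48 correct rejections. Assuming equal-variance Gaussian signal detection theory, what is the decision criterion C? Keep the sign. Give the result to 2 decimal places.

C = -0.22

H = 18/20 = 0.9000
FA = 12/60 = 0.2000
z(H) = 1.282
z(FA) = -0.842
c = −½·[z(H) + z(FA)] = −0.5 × (1.282 + (-0.842)) = -0.220
c < 0: the screener has a liberal response bias.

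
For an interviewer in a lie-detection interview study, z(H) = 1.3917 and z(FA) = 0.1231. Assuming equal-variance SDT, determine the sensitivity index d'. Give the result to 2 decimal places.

d' = z(H) − z(FA) = 1.3917 − 0.1231 = 1.2686

d' = 1.27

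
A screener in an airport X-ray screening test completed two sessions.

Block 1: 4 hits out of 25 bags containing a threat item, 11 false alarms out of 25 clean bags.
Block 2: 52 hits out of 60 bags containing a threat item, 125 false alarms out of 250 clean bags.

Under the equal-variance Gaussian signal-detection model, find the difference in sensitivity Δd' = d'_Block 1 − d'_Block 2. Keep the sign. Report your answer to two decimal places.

Block 1: z(0.1600) = -0.994, z(0.4400) = -0.151, d' = -0.843
Block 2: z(0.8667) = 1.111, z(0.5000) = 0.000, d' = 1.111
Δd' = d'_Block 1 − d'_Block 2 = -0.843 − 1.111 = -1.954
Block 2 has the higher sensitivity.

Δd' = -1.95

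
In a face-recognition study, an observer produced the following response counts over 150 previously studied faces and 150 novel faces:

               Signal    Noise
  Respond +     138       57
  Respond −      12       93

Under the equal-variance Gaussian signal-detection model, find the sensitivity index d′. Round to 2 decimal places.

H = 138/150 = 0.9200
FA = 57/150 = 0.3800
Φ⁻¹(H) = Φ⁻¹(0.9200) = 1.405
Φ⁻¹(FA) = Φ⁻¹(0.3800) = -0.305
d' = z(H) − z(FA) = 1.405 − (-0.305) = 1.710

d′ = 1.71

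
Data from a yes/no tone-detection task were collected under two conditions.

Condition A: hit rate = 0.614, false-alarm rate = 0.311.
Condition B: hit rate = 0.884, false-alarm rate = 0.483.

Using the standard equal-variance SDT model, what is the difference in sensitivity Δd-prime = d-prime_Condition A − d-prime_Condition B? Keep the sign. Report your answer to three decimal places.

Condition A: z(0.614) = 0.2898, z(0.311) = -0.4930, d' = 0.7828
Condition B: z(0.884) = 1.1952, z(0.483) = -0.0426, d' = 1.2378
Δd' = d'_Condition A − d'_Condition B = 0.7828 − 1.2378 = -0.4550
Condition B has the higher sensitivity.

Δd-prime = -0.455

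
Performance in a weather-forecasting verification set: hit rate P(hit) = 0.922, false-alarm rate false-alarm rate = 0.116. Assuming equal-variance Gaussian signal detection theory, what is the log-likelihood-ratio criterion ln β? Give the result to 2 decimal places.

ln β = -0.29

Φ⁻¹(0.922) = 1.419, Φ⁻¹(0.116) = -1.195
ln β = −½·[z(H)² − z(FA)²] = −0.5 × (2.014 − 1.428) = -0.293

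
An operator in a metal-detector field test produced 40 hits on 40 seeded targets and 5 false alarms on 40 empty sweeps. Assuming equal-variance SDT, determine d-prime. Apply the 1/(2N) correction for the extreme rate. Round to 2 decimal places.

d-prime = 3.39

The hit rate is 40/40 = 1, so apply the 1/(2N) correction: H → 1 − 1/(2·40) = 0.98750.
z(H) = z(0.98750) = 2.241
z(FA) = z(0.12500) = -1.150
d' = 2.241 − (-1.150) = 3.391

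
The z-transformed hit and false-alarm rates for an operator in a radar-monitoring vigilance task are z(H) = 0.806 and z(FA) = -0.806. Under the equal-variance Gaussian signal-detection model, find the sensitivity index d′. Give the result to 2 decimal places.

d′ = 1.61

d' = z(H) − z(FA) = 0.806 − (-0.806) = 1.612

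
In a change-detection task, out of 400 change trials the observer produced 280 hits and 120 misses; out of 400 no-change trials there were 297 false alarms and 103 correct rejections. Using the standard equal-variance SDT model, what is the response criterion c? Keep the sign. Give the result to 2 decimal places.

H = 280/400 = 0.7000
FA = 297/400 = 0.7425
z(H) = 0.524
z(FA) = 0.651
c = −½·[z(H) + z(FA)] = −0.5 × (0.524 + 0.651) = -0.5875
c < 0: the observer has a liberal response bias.

c = -0.59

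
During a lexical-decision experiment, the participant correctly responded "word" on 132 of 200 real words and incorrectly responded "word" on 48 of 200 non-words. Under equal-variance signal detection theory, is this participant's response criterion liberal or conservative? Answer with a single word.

z(H) = 0.412, z(FA) = -0.706
c = −½·(z(H) + z(FA)) = 0.147
c > 0 → conservative criterion (biased toward responding “no”).

conservative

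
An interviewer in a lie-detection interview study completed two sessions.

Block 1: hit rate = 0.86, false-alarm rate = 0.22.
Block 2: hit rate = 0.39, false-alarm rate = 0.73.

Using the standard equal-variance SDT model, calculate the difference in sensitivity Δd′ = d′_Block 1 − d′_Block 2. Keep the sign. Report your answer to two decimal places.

Block 1: z(0.86) = 1.080, z(0.22) = -0.772, d' = 1.852
Block 2: z(0.39) = -0.279, z(0.73) = 0.613, d' = -0.892
Δd' = d'_Block 1 − d'_Block 2 = 1.852 − (-0.892) = 2.744
Block 1 has the higher sensitivity.

Δd′ = 2.74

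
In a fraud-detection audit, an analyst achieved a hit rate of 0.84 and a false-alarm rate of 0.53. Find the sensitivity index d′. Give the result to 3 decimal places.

d′ = 0.919

z(H) = 0.9945
z(FA) = 0.0753
d' = z(H) − z(FA) = 0.9945 − 0.0753 = 0.9192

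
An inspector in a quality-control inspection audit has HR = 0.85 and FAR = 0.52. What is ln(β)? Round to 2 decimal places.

ln β = -0.54

z(0.85) = 1.036, z(0.52) = 0.050
ln β = −½·[z(H)² − z(FA)²] = −0.5 × (1.073 − 0.003) = -0.535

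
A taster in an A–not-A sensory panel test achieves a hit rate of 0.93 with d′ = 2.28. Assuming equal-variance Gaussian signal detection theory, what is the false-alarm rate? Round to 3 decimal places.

z(hit rate) = z(0.93) = 1.4758
z(FA) = z(H) − d' = 1.4758 − 2.28 = -0.8042
false-alarm rate = Φ(-0.8042) = 0.2106

false-alarm rate = 0.211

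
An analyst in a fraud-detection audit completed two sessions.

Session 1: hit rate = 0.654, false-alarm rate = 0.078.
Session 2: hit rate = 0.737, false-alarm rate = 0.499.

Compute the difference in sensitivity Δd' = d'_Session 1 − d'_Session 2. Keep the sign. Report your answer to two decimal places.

Δd' = 1.18

Session 1: z(0.654) = 0.396, z(0.078) = -1.419, d' = 1.815
Session 2: z(0.737) = 0.634, z(0.499) = -0.003, d' = 0.637
Δd' = d'_Session 1 − d'_Session 2 = 1.815 − 0.637 = 1.178
Session 1 has the higher sensitivity.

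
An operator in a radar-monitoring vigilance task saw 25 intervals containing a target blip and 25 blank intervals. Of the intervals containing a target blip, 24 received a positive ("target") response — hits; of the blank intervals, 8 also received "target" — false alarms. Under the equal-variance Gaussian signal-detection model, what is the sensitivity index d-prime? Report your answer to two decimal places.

d-prime = 2.22

H = 24/25 = 0.9600
FA = 8/25 = 0.3200
z(0.9600) = 1.751, z(0.3200) = -0.468
d' = z(H) − z(FA) = 1.751 − (-0.468) = 2.219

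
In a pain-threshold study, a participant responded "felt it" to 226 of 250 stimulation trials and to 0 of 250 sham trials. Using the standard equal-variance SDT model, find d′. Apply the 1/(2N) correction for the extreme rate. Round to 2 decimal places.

d′ = 4.18

The false-alarm rate is 0/250 = 0, so apply the 1/(2N) correction: FA → 1/(2·250) = 0.00200.
z(H) = z(0.90400) = 1.305
z(FA) = z(0.00200) = -2.878
d' = 1.305 − (-2.878) = 4.183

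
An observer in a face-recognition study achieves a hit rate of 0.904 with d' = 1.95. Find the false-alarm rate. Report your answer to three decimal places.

z(hit rate) = z(0.904) = 1.3047
z(FA) = z(H) − d' = 1.3047 − 1.95 = -0.6453
false-alarm rate = Φ(-0.6453) = 0.2594

false-alarm rate = 0.259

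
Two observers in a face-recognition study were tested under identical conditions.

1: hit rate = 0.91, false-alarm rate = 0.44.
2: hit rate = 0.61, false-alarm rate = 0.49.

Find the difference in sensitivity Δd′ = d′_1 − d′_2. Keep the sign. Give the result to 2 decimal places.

1: z(0.91) = 1.341, z(0.44) = -0.151, d' = 1.492
2: z(0.61) = 0.279, z(0.49) = -0.025, d' = 0.304
Δd' = d'_1 − d'_2 = 1.492 − 0.304 = 1.188
1 has the higher sensitivity.

Δd′ = 1.19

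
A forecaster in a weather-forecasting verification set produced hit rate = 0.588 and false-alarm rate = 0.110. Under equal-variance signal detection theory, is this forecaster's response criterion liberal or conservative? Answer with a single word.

conservative

z(H) = 0.222, z(FA) = -1.227
c = −½·(z(H) + z(FA)) = 0.5025
c > 0 → conservative criterion (biased toward responding “no”).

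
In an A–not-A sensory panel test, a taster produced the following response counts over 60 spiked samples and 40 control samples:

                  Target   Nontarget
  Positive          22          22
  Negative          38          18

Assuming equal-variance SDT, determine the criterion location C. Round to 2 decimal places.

C = 0.11

H = 22/60 = 0.3667
FA = 22/40 = 0.5500
Φ⁻¹(H) = -0.341
Φ⁻¹(FA) = 0.126
c = −½·[z(H) + z(FA)] = −0.5 × (-0.341 + 0.126) = 0.1075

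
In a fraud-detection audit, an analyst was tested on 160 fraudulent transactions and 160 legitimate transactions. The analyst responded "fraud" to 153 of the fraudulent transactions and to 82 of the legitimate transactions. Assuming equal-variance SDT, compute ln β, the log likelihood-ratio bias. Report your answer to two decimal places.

H = 153/160 = 0.9563
FA = 82/160 = 0.5125
z(H) = z(0.9563) = 1.709
z(FA) = z(0.5125) = 0.031
ln β = −½·[z(H)² − z(FA)²] = −0.5 × (2.921 − 0.001) = -1.460

ln β = -1.46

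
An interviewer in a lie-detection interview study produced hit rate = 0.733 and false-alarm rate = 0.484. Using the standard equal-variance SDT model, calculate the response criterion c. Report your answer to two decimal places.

c = -0.29

Φ⁻¹(H) = 0.6219
Φ⁻¹(FA) = -0.0401
c = −½·[z(H) + z(FA)] = −0.5 × (0.6219 + (-0.0401)) = -0.2909
c < 0: the interviewer has a liberal response bias.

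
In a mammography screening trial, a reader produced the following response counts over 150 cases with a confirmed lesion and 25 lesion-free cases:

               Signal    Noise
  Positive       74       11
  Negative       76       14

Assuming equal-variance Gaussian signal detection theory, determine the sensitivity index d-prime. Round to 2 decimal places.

H = 74/150 = 0.4933
FA = 11/25 = 0.4400
z(H) = z(0.4933) = -0.0168
z(FA) = z(0.4400) = -0.1510
d' = z(H) − z(FA) = -0.0168 − (-0.1510) = 0.1342

d-prime = 0.13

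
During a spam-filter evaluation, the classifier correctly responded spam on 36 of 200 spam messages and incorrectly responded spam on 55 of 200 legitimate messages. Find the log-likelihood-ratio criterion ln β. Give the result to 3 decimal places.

H = 36/200 = 0.1800
FA = 55/200 = 0.2750
z(H) = z(0.1800) = -0.9154
z(FA) = z(0.2750) = -0.5978
ln β = −½·[z(H)² − z(FA)²] = −0.5 × (0.8380 − 0.3574) = -0.2403

ln β = -0.240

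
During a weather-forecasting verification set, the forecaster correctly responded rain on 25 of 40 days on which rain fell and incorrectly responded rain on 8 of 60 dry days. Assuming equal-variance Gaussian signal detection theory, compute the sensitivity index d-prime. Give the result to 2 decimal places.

d-prime = 1.43

H = 25/40 = 0.6250
FA = 8/60 = 0.1333
z(H) = 0.319
z(FA) = -1.111
d' = z(H) − z(FA) = 0.319 − (-1.111) = 1.430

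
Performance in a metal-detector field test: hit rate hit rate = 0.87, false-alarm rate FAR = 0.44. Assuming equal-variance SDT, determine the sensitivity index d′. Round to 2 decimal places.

z(H) = 1.126
z(FA) = -0.151
d' = z(H) − z(FA) = 1.126 − (-0.151) = 1.277

d′ = 1.28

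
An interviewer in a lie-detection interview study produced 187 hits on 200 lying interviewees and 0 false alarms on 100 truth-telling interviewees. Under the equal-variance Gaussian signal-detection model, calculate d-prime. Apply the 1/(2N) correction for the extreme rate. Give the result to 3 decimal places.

The false-alarm rate is 0/100 = 0, so apply the 1/(2N) correction: FA → 1/(2·100) = 0.00500.
z(H) = z(0.93500) = 1.5141
z(FA) = z(0.00500) = -2.5758
d' = 1.5141 − (-2.5758) = 4.0899

d-prime = 4.090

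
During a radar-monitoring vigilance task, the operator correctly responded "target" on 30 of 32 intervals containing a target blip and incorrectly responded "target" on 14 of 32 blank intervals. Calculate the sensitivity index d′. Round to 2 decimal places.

H = 30/32 = 0.9375
FA = 14/32 = 0.4375
Φ⁻¹(H) = 1.5341
Φ⁻¹(FA) = -0.1573
d' = z(H) − z(FA) = 1.5341 − (-0.1573) = 1.6914

d′ = 1.69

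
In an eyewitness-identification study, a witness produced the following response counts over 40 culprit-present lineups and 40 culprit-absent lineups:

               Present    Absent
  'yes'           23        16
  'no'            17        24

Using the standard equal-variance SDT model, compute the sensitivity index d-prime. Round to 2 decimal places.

H = 23/40 = 0.5750
FA = 16/40 = 0.4000
Φ⁻¹(H) = Φ⁻¹(0.5750) = 0.1891
Φ⁻¹(FA) = Φ⁻¹(0.4000) = -0.2533
d' = z(H) − z(FA) = 0.1891 − (-0.2533) = 0.4424

d-prime = 0.44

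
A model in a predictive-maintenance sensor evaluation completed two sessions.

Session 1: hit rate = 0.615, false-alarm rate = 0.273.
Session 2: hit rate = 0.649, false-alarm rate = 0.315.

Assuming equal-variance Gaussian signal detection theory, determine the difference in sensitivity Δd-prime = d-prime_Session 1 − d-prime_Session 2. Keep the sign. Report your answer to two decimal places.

Δd-prime = 0.03

Session 1: z(0.615) = 0.292, z(0.273) = -0.604, d' = 0.896
Session 2: z(0.649) = 0.383, z(0.315) = -0.482, d' = 0.865
Δd' = d'_Session 1 − d'_Session 2 = 0.896 − 0.865 = 0.031
Session 1 has the higher sensitivity.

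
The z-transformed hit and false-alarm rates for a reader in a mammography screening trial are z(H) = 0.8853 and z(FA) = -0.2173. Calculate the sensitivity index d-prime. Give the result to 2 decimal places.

d-prime = 1.10

d' = z(H) − z(FA) = 0.8853 − (-0.2173) = 1.1026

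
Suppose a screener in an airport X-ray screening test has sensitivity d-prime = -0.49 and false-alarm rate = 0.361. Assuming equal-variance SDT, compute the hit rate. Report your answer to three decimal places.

hit rate = 0.199

z(false-alarm rate) = z(0.361) = -0.3558
z(H) = z(FA) + d' = -0.3558 + (-0.49) = -0.8458
hit rate = Φ(-0.8458) = 0.1988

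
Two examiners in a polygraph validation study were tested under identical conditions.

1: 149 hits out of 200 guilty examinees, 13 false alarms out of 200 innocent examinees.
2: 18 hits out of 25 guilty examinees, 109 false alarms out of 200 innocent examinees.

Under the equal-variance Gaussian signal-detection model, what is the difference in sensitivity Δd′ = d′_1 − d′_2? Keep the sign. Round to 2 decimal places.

Δd′ = 1.70

1: z(0.7450) = 0.659, z(0.0650) = -1.514, d' = 2.173
2: z(0.7200) = 0.583, z(0.5450) = 0.113, d' = 0.470
Δd' = d'_1 − d'_2 = 2.173 − 0.470 = 1.703
1 has the higher sensitivity.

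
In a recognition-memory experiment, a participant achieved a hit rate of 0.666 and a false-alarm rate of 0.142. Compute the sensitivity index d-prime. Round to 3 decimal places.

z(H) = z(0.666) = 0.4289
z(FA) = z(0.142) = -1.0714
d' = z(H) − z(FA) = 0.4289 − (-1.0714) = 1.5003

d-prime = 1.500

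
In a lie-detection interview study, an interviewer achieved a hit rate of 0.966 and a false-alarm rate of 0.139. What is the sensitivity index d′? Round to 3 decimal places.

d′ = 2.910

z(0.966) = 1.8250, z(0.139) = -1.0848
d' = z(H) − z(FA) = 1.8250 − (-1.0848) = 2.9098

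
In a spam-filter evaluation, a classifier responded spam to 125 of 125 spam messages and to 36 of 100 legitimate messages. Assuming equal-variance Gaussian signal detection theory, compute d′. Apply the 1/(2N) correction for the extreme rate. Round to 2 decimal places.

The hit rate is 125/125 = 1, so apply the 1/(2N) correction: H → 1 − 1/(2·125) = 0.99600.
z(H) = z(0.99600) = 2.652
z(FA) = z(0.36000) = -0.358
d' = 2.652 − (-0.358) = 3.010

d′ = 3.01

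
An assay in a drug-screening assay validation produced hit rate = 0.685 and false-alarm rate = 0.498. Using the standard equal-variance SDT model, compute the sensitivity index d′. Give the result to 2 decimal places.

d′ = 0.49

z(H) = z(0.685) = 0.482
z(FA) = z(0.498) = -0.005
d' = z(H) − z(FA) = 0.482 − (-0.005) = 0.487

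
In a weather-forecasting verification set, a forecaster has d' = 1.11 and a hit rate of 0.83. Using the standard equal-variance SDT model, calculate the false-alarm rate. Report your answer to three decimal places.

z(hit rate) = z(0.83) = 0.9542
z(FA) = z(H) − d' = 0.9542 − 1.11 = -0.1558
false-alarm rate = Φ(-0.1558) = 0.4381

false-alarm rate = 0.438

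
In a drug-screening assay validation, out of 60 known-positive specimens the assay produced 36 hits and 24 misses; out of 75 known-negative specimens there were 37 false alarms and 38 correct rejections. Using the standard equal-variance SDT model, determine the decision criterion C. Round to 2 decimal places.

C = -0.12

H = 36/60 = 0.6000
FA = 37/75 = 0.4933
z(H) = z(0.6000) = 0.253
z(FA) = z(0.4933) = -0.017
c = −½·[z(H) + z(FA)] = −0.5 × (0.253 + (-0.017)) = -0.118
c < 0: the assay has a liberal response bias.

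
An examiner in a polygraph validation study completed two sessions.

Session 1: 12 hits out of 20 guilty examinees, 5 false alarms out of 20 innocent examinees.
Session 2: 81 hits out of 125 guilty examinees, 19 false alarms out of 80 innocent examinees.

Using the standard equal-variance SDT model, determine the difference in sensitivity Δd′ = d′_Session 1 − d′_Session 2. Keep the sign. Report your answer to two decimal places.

Δd′ = -0.17

Session 1: z(0.6000) = 0.253, z(0.2500) = -0.674, d' = 0.927
Session 2: z(0.6480) = 0.380, z(0.2375) = -0.714, d' = 1.094
Δd' = d'_Session 1 − d'_Session 2 = 0.927 − 1.094 = -0.167
Session 2 has the higher sensitivity.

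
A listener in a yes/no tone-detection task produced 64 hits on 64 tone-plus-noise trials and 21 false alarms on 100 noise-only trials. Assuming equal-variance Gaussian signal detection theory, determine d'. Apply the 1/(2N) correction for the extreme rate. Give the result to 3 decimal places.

The hit rate is 64/64 = 1, so apply the 1/(2N) correction: H → 1 − 1/(2·64) = 0.99219.
z(H) = z(0.99219) = 2.4177
z(FA) = z(0.21000) = -0.8064
d' = 2.4177 − (-0.8064) = 3.2241

d' = 3.224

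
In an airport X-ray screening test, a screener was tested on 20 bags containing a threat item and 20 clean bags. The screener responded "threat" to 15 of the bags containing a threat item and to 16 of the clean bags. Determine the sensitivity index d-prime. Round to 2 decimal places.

d-prime = -0.17

H = 15/20 = 0.7500
FA = 16/20 = 0.8000
z(H) = z(0.7500) = 0.6745
z(FA) = z(0.8000) = 0.8416
d' = z(H) − z(FA) = 0.6745 − 0.8416 = -0.1671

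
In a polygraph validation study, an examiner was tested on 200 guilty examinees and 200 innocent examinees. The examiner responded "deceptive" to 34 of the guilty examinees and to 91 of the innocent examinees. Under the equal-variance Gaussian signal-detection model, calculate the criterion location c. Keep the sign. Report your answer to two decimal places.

H = 34/200 = 0.1700
FA = 91/200 = 0.4550
z(H) = z(0.1700) = -0.9542
z(FA) = z(0.4550) = -0.1130
c = −½·[z(H) + z(FA)] = −0.5 × (-0.9542 + (-0.1130)) = 0.5336

c = 0.53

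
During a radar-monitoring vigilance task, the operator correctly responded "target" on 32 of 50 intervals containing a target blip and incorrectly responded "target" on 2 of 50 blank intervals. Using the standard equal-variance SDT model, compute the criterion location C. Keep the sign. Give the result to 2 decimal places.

C = 0.70

H = 32/50 = 0.6400
FA = 2/50 = 0.0400
z(H) = 0.3585
z(FA) = -1.7507
c = −½·[z(H) + z(FA)] = −0.5 × (0.3585 + (-1.7507)) = 0.6961
c > 0: the operator has a conservative response bias.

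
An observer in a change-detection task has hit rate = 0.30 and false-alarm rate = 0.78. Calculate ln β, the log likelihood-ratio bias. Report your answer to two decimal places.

ln β = 0.16

z(0.30) = -0.524, z(0.78) = 0.772
ln β = −½·[z(H)² − z(FA)²] = −0.5 × (0.275 − 0.596) = 0.1605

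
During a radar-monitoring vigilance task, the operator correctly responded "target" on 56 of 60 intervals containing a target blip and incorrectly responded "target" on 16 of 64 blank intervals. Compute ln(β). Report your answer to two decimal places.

H = 56/60 = 0.9333
FA = 16/64 = 0.2500
z(0.9333) = 1.501, z(0.2500) = -0.674
ln β = −½·[z(H)² − z(FA)²] = −0.5 × (2.253 − 0.454) = -0.8995

ln β = -0.90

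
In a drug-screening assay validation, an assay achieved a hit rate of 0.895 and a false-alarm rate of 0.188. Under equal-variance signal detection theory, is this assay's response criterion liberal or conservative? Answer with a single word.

z(H) = 1.254, z(FA) = -0.885
c = −½·(z(H) + z(FA)) = -0.1845
c < 0 → liberal criterion (biased toward responding “yes”).

liberal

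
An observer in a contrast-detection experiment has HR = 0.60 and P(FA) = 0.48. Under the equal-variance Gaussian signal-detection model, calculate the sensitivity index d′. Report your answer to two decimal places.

d′ = 0.30

z(H) = z(0.60) = 0.2533
z(FA) = z(0.48) = -0.0502
d' = z(H) − z(FA) = 0.2533 − (-0.0502) = 0.3035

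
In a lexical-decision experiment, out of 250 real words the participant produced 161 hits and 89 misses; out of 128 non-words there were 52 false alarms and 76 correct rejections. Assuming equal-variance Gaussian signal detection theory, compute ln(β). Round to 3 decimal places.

ln β = -0.040

H = 161/250 = 0.6440
FA = 52/128 = 0.4062
Φ⁻¹(H) = Φ⁻¹(0.6440) = 0.3692
Φ⁻¹(FA) = Φ⁻¹(0.4062) = -0.2373
ln β = −½·[z(H)² − z(FA)²] = −0.5 × (0.1363 − 0.0563) = -0.0400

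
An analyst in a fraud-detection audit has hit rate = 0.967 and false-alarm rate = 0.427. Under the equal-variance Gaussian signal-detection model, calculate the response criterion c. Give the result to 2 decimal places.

z(H) = z(0.967) = 1.8384
z(FA) = z(0.427) = -0.1840
c = −½·[z(H) + z(FA)] = −0.5 × (1.8384 + (-0.1840)) = -0.8272
c < 0: the analyst has a liberal response bias.

c = -0.83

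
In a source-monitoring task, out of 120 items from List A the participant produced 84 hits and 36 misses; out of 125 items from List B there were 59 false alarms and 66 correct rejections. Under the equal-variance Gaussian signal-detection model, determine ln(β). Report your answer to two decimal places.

ln β = -0.14

H = 84/120 = 0.7000
FA = 59/125 = 0.4720
Φ⁻¹(H) = Φ⁻¹(0.7000) = 0.524
Φ⁻¹(FA) = Φ⁻¹(0.4720) = -0.070
ln β = −½·[z(H)² − z(FA)²] = −0.5 × (0.275 − 0.005) = -0.135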